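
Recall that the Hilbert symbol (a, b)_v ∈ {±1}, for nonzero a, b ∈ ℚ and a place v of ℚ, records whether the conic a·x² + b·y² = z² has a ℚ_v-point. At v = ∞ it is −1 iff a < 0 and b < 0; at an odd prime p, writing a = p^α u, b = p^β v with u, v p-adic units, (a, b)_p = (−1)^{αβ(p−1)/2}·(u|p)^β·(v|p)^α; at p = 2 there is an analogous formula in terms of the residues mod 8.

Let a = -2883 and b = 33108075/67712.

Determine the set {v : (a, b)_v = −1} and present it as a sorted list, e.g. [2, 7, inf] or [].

[2, 11]

(a, b) ≡ (-3, 6006) mod (ℚ^×)²; places V = {2, 3, 5, 7, 11, 13, 23, 31, ∞}.
(a,b)_7: α=0, u≡1; β=3, v≡2 (mod 7); (1|7)=+1, (2|7)=+1; sign (−1)^0·+1^3·+1^0 = +1.
(a,b)_31: α=2, u≡28; β=0, v≡21 (mod 31); (28|31)=+1, (21|31)=-1; sign (−1)^0·+1^0·-1^2 = +1.
(a,b)_3: α=1, u≡2; β=3, v≡1 (mod 3); (2|3)=-1, (1|3)=+1; sign (−1)^1·-1^3·+1^1 = +1.
(a,b)_11: α=0, u≡10; β=1, v≡7 (mod 11); (10|11)=-1, (7|11)=-1; sign (−1)^0·-1^1·-1^0 = -1.
(a,b)_2: α=0, β=-7; u≡5, v≡3 (mod 8); ε(u)ε(v)=0·1, αω(v)=0·1, βω(u)=-7·1; sum ≡ 1  ⇒  -1.
(a,b)_5: α=0, u≡2; β=2, v≡4 (mod 5); (2|5)=-1, (4|5)=+1; sign (−1)^0·-1^2·+1^0 = +1.
(a,b)_13: α=0, u≡3; β=1, v≡11 (mod 13); (3|13)=+1, (11|13)=-1; sign (−1)^0·+1^1·-1^0 = +1.
(a,b)_∞: sgn(-3)=−, sgn(6006)=+, so +1.
(a,b)_23: α=0, u≡15; β=-2, v≡8 (mod 23); (15|23)=-1, (8|23)=+1; sign (−1)^0·-1^-2·+1^0 = +1.
Ram(-3, 6006) = {2, 11}; no ℚ_2-point on the conic.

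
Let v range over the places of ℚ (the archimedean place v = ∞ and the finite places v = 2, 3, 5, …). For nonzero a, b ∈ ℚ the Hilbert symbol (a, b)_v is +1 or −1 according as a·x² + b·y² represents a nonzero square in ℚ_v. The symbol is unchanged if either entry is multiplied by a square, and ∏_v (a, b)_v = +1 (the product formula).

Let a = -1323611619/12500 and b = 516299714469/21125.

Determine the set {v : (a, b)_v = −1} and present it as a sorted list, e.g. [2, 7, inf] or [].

[3, 11]

(a, b) ≡ (-189255, 40145) mod (ℚ^×)²; places V = {2, 3, 5, 7, 11, 13, 17, 31, 37, ∞}.
(a,b)_13: α=0, u≡3; β=-2, v≡4 (mod 13); (3|13)=+1, (4|13)=+1; sign (−1)^0·+1^-2·+1^0 = +1.
(a,b)_7: α=0, u≡4; β=1, v≡2 (mod 7); (4|7)=+1, (2|7)=+1; sign (−1)^0·+1^1·+1^0 = +1.
(a,b)_2: α=-2, β=0; u≡1, v≡1 (mod 8); ε(u)ε(v)=0·0, αω(v)=-2·0, βω(u)=0·0; sum ≡ 0  ⇒  +1.
(a,b)_17: α=2, u≡10; β=0, v≡16 (mod 17); (10|17)=-1, (16|17)=+1; sign (−1)^0·-1^0·+1^2 = +1.
(a,b)_∞: sgn(-189255)=−, sgn(40145)=+, so +1.
(a,b)_31: α=1, u≡16; β=1, v≡21 (mod 31); (16|31)=+1, (21|31)=-1; sign (−1)^1·+1^1·-1^1 = +1.
(a,b)_3: α=1, u≡2; β=12, v≡2 (mod 3); (2|3)=-1, (2|3)=-1; sign (−1)^0·-1^12·-1^1 = -1.
(a,b)_5: α=-5, u≡4; β=-3, v≡1 (mod 5); (4|5)=+1, (1|5)=+1; sign (−1)^0·+1^-3·+1^-5 = +1.
(a,b)_37: α=1, u≡16; β=1, v≡28 (mod 37); (16|37)=+1, (28|37)=+1; sign (−1)^0·+1^1·+1^1 = +1.
(a,b)_11: α=3, u≡7; β=2, v≡7 (mod 11); (7|11)=-1, (7|11)=-1; sign (−1)^0·-1^2·-1^3 = -1.
(-189255, 40145 / ℚ) ramifies at {3, 11}: a division algebra.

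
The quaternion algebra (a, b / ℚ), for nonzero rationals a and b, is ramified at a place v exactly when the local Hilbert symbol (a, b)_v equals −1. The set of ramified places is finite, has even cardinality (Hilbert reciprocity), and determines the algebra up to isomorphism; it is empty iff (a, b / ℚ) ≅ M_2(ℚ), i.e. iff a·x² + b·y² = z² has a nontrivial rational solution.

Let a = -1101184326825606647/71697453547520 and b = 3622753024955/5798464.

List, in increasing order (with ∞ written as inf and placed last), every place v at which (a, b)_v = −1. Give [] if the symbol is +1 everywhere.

[5, 31]

Mod squares: a ≡ -2635, b ≡ 155. Check v ∈ {∞, 2, 5, 7, 13, 17, 23, 31, 43}.
v=23: a=23^6·(≡19), b=23^4·(≡7) mod 23; (19|23)=-1, (7|23)=-1; (−1)^{6·4·11}·(-1)^4·(-1)^6 = +1.
v=7: a=7^0·(≡2), b=7^-2·(≡1) mod 7; (2|7)=+1, (1|7)=+1; (−1)^{0·-2·3}·(+1)^-2·(+1)^0 = +1.
v=2: v_2(a)=-22, v_2(b)=-6; units ≡ 5, 3 (mod 8); ε·ε+αω+βω = 0·1+-22·1+-6·1 ≡ 0  ⇒  (a,b)_2 = +1.
v=5: a=5^-1·(≡2), b=5^1·(≡4) mod 5; (2|5)=-1, (4|5)=+1; (−1)^{-1·1·2}·(-1)^1·(+1)^-1 = -1.
v=13: a=13^2·(≡10), b=13^0·(≡10) mod 13; (10|13)=+1, (10|13)=+1; (−1)^{2·0·6}·(+1)^0·(+1)^2 = +1.
v=31: a=31^1·(≡1), b=31^1·(≡20) mod 31; (1|31)=+1, (20|31)=+1; (−1)^{1·1·15}·(+1)^1·(+1)^1 = -1.
v=∞: -2635 < 0 and 155 > 0  ⇒  (a,b)_∞ = +1.
v=17: a=17^5·(≡9), b=17^4·(≡4) mod 17; (9|17)=+1, (4|17)=+1; (−1)^{5·4·8}·(+1)^4·(+1)^5 = +1.
v=43: a=43^-4·(≡17), b=43^-2·(≡3) mod 43; (17|43)=+1, (3|43)=-1; (−1)^{-4·-2·21}·(+1)^-2·(-1)^-4 = +1.
Ram(-2635, 155) = {5, 31}; no ℚ_5-point on the conic.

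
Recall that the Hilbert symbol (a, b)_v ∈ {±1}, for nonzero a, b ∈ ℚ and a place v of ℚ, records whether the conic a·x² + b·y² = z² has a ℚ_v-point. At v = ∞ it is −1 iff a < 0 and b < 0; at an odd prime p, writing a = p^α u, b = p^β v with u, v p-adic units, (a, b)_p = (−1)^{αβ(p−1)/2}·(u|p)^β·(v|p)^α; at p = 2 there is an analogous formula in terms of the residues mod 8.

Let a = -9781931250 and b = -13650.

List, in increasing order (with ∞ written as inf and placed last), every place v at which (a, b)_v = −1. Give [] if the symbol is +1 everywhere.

(a, b) ≡ (-210, -546) mod (ℚ^×)²; places V = {2, 3, 5, 7, 13, ∞}.
(a,b)_2: α=1, β=1; u≡7, v≡7 (mod 8); ε(u)ε(v)=1·1, αω(v)=1·0, βω(u)=1·0; sum ≡ 1  ⇒  -1.
(a,b)_∞: sgn(-210)=−, sgn(-546)=−, so -1.
(a,b)_7: α=3, u≡6; β=1, v≡3 (mod 7); (6|7)=-1, (3|7)=-1; sign (−1)^1·-1^1·-1^3 = -1.
(a,b)_13: α=2, u≡2; β=1, v≡3 (mod 13); (2|13)=-1, (3|13)=+1; sign (−1)^0·-1^1·+1^2 = -1.
(a,b)_5: α=5, u≡2; β=2, v≡4 (mod 5); (2|5)=-1, (4|5)=+1; sign (−1)^0·-1^2·+1^5 = +1.
(a,b)_3: α=3, u≡2; β=1, v≡1 (mod 3); (2|3)=-1, (1|3)=+1; sign (−1)^1·-1^1·+1^3 = +1.
Ram(-210, -546) = {2, 7, 13, ∞}; no ℚ_2-point on the conic.

[2, 7, 13, inf]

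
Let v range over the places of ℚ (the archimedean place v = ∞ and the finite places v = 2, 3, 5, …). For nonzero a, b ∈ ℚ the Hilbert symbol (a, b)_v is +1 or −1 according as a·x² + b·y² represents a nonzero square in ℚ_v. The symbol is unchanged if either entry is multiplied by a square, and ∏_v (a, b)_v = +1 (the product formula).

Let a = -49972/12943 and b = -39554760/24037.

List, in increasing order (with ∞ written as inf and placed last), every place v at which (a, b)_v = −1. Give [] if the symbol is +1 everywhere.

[2, 3, 7, inf]

Mod squares: a ≡ -91, b ≡ -2730. Check v ∈ {∞, 2, 3, 5, 7, 13, 31, 43}.
v=13: a=13^1·(≡7), b=13^-1·(≡5) mod 13; (7|13)=-1, (5|13)=-1; (−1)^{1·-1·6}·(-1)^-1·(-1)^1 = +1.
v=7: a=7^-1·(≡1), b=7^3·(≡2) mod 7; (1|7)=+1, (2|7)=+1; (−1)^{-1·3·3}·(+1)^3·(+1)^-1 = -1.
v=43: a=43^-2·(≡36), b=43^-2·(≡26) mod 43; (36|43)=+1, (26|43)=-1; (−1)^{-2·-2·21}·(+1)^-2·(-1)^-2 = +1.
v=∞: -91 < 0 and -2730 < 0  ⇒  (a,b)_∞ = -1.
v=2: v_2(a)=2, v_2(b)=3; units ≡ 5, 3 (mod 8); ε·ε+αω+βω = 0·1+2·1+3·1 ≡ 1  ⇒  (a,b)_2 = -1.
v=3: a=3^0·(≡2), b=3^1·(≡2) mod 3; (2|3)=-1, (2|3)=-1; (−1)^{0·1·1}·(-1)^1·(-1)^0 = -1.
v=31: a=31^2·(≡20), b=31^2·(≡11) mod 31; (20|31)=+1, (11|31)=-1; (−1)^{2·2·15}·(+1)^2·(-1)^2 = +1.
v=5: a=5^0·(≡1), b=5^1·(≡4) mod 5; (1|5)=+1, (4|5)=+1; (−1)^{0·1·2}·(+1)^1·(+1)^0 = +1.
Ram(-91, -2730) = {2, 3, 7, ∞}; no ℚ_2-point on the conic.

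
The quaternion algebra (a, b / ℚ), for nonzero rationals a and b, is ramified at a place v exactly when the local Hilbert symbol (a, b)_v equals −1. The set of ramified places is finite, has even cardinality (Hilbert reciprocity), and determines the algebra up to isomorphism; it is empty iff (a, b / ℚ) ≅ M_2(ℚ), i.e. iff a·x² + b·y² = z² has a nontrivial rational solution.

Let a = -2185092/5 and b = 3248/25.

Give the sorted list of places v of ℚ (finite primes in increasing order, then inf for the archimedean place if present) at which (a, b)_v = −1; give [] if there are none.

Mod squares: a ≡ -303485, b ≡ 203. Check v ∈ {∞, 2, 3, 5, 7, 13, 23, 29}.
v=2: v_2(a)=2, v_2(b)=4; units ≡ 3, 3 (mod 8); ε·ε+αω+βω = 1·1+2·1+4·1 ≡ 1  ⇒  (a,b)_2 = -1.
v=3: a=3^2·(≡1), b=3^0·(≡2) mod 3; (1|3)=+1, (2|3)=-1; (−1)^{2·0·1}·(+1)^0·(-1)^2 = +1.
v=5: a=5^-1·(≡3), b=5^-2·(≡3) mod 5; (3|5)=-1, (3|5)=-1; (−1)^{-1·-2·2}·(-1)^-2·(-1)^-1 = -1.
v=23: a=23^1·(≡11), b=23^0·(≡14) mod 23; (11|23)=-1, (14|23)=-1; (−1)^{1·0·11}·(-1)^0·(-1)^1 = -1.
v=13: a=13^1·(≡9), b=13^0·(≡2) mod 13; (9|13)=+1, (2|13)=-1; (−1)^{1·0·6}·(+1)^0·(-1)^1 = -1.
v=29: a=29^1·(≡22), b=29^1·(≡1) mod 29; (22|29)=+1, (1|29)=+1; (−1)^{1·1·14}·(+1)^1·(+1)^1 = +1.
v=7: a=7^1·(≡6), b=7^1·(≡4) mod 7; (6|7)=-1, (4|7)=+1; (−1)^{1·1·3}·(-1)^1·(+1)^1 = +1.
v=∞: -303485 < 0 and 203 > 0  ⇒  (a,b)_∞ = +1.
Ram(-303485, 203) = {2, 5, 13, 23}; no ℚ_2-point on the conic.

[2, 5, 13, 23]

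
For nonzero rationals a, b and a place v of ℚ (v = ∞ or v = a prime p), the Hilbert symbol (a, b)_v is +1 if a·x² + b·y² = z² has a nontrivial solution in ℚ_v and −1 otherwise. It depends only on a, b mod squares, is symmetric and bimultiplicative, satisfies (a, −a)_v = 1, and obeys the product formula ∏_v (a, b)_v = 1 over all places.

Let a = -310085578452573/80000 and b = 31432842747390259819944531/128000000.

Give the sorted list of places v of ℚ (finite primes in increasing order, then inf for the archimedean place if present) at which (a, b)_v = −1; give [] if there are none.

[2, 7, 23, 37]

Mod squares: a ≡ -15942634, b ≡ 6118. Check v ∈ {∞, 2, 3, 5, 7, 11, 17, 19, 23, 29, 37}.
v=5: a=5^-4·(≡4), b=5^-6·(≡3) mod 5; (4|5)=+1, (3|5)=-1; (−1)^{-4·-6·2}·(+1)^-6·(-1)^-4 = +1.
v=29: a=29^1·(≡4), b=29^2·(≡24) mod 29; (4|29)=+1, (24|29)=+1; (−1)^{1·2·14}·(+1)^2·(+1)^1 = +1.
v=∞: -15942634 < 0 and 6118 > 0  ⇒  (a,b)_∞ = +1.
v=11: a=11^2·(≡2), b=11^4·(≡2) mod 11; (2|11)=-1, (2|11)=-1; (−1)^{2·4·5}·(-1)^4·(-1)^2 = +1.
v=37: a=37^1·(≡32), b=37^2·(≡13) mod 37; (32|37)=-1, (13|37)=-1; (−1)^{1·2·18}·(-1)^2·(-1)^1 = -1.
v=3: a=3^8·(≡2), b=3^16·(≡1) mod 3; (2|3)=-1, (1|3)=+1; (−1)^{8·16·1}·(-1)^16·(+1)^8 = +1.
v=23: a=23^1·(≡6), b=23^1·(≡8) mod 23; (6|23)=+1, (8|23)=+1; (−1)^{1·1·11}·(+1)^1·(+1)^1 = -1.
v=17: a=17^1·(≡14), b=17^2·(≡9) mod 17; (14|17)=-1, (9|17)=+1; (−1)^{1·2·8}·(-1)^2·(+1)^1 = +1.
v=2: v_2(a)=-7, v_2(b)=-13; units ≡ 3, 3 (mod 8); ε·ε+αω+βω = 1·1+-7·1+-13·1 ≡ 1  ⇒  (a,b)_2 = -1.
v=7: a=7^2·(≡3), b=7^3·(≡3) mod 7; (3|7)=-1, (3|7)=-1; (−1)^{2·3·3}·(-1)^3·(-1)^2 = -1.
v=19: a=19^1·(≡9), b=19^1·(≡13) mod 19; (9|19)=+1, (13|19)=-1; (−1)^{1·1·9}·(+1)^1·(-1)^1 = +1.
(-15942634, 6118 / ℚ) ramifies at {2, 7, 23, 37}: a division algebra.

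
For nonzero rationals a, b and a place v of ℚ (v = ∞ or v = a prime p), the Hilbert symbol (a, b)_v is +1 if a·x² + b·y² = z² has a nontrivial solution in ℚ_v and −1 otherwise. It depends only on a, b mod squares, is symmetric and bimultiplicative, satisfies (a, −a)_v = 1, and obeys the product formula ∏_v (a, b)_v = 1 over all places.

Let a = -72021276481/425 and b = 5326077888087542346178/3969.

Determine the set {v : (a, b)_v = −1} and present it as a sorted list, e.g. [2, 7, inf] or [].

[7, 11, 17, 19]

Mod squares: a ≡ -572033, b ≡ 418. Check v ∈ {∞, 2, 3, 5, 7, 11, 17, 19, 23}.
v=2: v_2(a)=0, v_2(b)=1; units ≡ 7, 1 (mod 8); ε·ε+αω+βω = 1·0+0·0+1·0 ≡ 0  ⇒  (a,b)_2 = +1.
v=5: a=5^-2·(≡2), b=5^0·(≡2) mod 5; (2|5)=-1, (2|5)=-1; (−1)^{-2·0·2}·(-1)^0·(-1)^-2 = +1.
v=7: a=7^3·(≡6), b=7^-2·(≡3) mod 7; (6|7)=-1, (3|7)=-1; (−1)^{3·-2·3}·(-1)^-2·(-1)^3 = -1.
v=∞: -572033 < 0 and 418 > 0  ⇒  (a,b)_∞ = +1.
v=19: a=19^3·(≡13), b=19^7·(≡18) mod 19; (13|19)=-1, (18|19)=-1; (−1)^{3·7·9}·(-1)^7·(-1)^3 = -1.
v=3: a=3^0·(≡1), b=3^-4·(≡1) mod 3; (1|3)=+1, (1|3)=+1; (−1)^{0·-4·1}·(+1)^-4·(+1)^0 = +1.
v=17: a=17^-1·(≡12), b=17^2·(≡5) mod 17; (12|17)=-1, (5|17)=-1; (−1)^{-1·2·8}·(-1)^2·(-1)^-1 = -1.
v=11: a=11^3·(≡3), b=11^7·(≡5) mod 11; (3|11)=+1, (5|11)=+1; (−1)^{3·7·5}·(+1)^7·(+1)^3 = -1.
v=23: a=23^1·(≡14), b=23^2·(≡3) mod 23; (14|23)=-1, (3|23)=+1; (−1)^{1·2·11}·(-1)^2·(+1)^1 = +1.
|Ram(-572033, 418)| = 4, even; anisotropic at {7, 11, 17, 19}.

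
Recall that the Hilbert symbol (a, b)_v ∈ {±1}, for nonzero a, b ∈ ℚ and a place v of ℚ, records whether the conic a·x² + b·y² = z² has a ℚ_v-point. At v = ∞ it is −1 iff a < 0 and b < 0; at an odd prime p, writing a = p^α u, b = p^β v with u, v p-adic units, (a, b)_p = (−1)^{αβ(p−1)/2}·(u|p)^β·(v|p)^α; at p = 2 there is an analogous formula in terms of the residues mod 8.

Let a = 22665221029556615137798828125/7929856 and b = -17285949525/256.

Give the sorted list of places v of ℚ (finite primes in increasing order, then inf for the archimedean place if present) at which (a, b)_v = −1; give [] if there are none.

[31, 37]

(a, b) ≡ (13485, -4091349) mod (ℚ^×)²; places V = {2, 3, 5, 11, 13, 29, 31, 37, 41, ∞}.
(a,b)_41: α=2, u≡16; β=1, v≡1 (mod 41); (16|41)=+1, (1|41)=+1; sign (−1)^0·+1^1·+1^2 = +1.
(a,b)_37: α=2, u≡8; β=1, v≡12 (mod 37); (8|37)=-1, (12|37)=+1; sign (−1)^0·-1^1·+1^2 = -1.
(a,b)_∞: sgn(13485)=+, sgn(-4091349)=−, so +1.
(a,b)_29: α=3, u≡1; β=1, v≡13 (mod 29); (1|29)=+1, (13|29)=+1; sign (−1)^0·+1^1·+1^3 = +1.
(a,b)_5: α=9, u≡3; β=2, v≡4 (mod 5); (3|5)=-1, (4|5)=+1; sign (−1)^0·-1^2·+1^9 = +1.
(a,b)_11: α=-2, u≡8; β=0, v≡8 (mod 11); (8|11)=-1, (8|11)=-1; sign (−1)^0·-1^0·-1^-2 = +1.
(a,b)_2: α=-16, β=-8; u≡5, v≡3 (mod 8); ε(u)ε(v)=0·1, αω(v)=-16·1, βω(u)=-8·1; sum ≡ 0  ⇒  +1.
(a,b)_31: α=3, u≡2; β=1, v≡2 (mod 31); (2|31)=+1, (2|31)=+1; sign (−1)^1·+1^1·+1^3 = -1.
(a,b)_3: α=5, u≡1; β=1, v≡2 (mod 3); (1|3)=+1, (2|3)=-1; sign (−1)^1·+1^1·-1^5 = +1.
(a,b)_13: α=4, u≡12; β=2, v≡6 (mod 13); (12|13)=+1, (6|13)=-1; sign (−1)^0·+1^2·-1^4 = +1.
Ram(13485, -4091349) = {31, 37}; no ℚ_31-point on the conic.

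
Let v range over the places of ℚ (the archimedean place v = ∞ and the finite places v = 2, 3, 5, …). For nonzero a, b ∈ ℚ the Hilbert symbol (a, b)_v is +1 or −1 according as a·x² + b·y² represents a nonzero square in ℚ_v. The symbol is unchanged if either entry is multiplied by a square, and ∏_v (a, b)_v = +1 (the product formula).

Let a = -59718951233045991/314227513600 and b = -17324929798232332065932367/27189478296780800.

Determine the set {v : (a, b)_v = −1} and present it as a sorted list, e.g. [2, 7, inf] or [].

(a, b) ≡ (-1345431, -158286) mod (ℚ^×)²; places V = {2, 3, 5, 7, 11, 13, 17, 23, 31, 37, ∞}.
(a,b)_11: α=-2, u≡9; β=-2, v≡4 (mod 11); (9|11)=+1, (4|11)=+1; sign (−1)^0·+1^-2·+1^-2 = +1.
(a,b)_7: α=-4, u≡4; β=-4, v≡5 (mod 7); (4|7)=+1, (5|7)=-1; sign (−1)^0·+1^-4·-1^-4 = +1.
(a,b)_17: α=5, u≡9; β=8, v≡15 (mod 17); (9|17)=+1, (15|17)=+1; sign (−1)^0·+1^8·+1^5 = +1.
(a,b)_3: α=13, u≡2; β=23, v≡2 (mod 3); (2|3)=-1, (2|3)=-1; sign (−1)^1·-1^23·-1^13 = -1.
(a,b)_31: α=1, u≡27; β=1, v≡16 (mod 31); (27|31)=-1, (16|31)=+1; sign (−1)^1·-1^1·+1^1 = +1.
(a,b)_2: α=-8, β=-17; u≡1, v≡1 (mod 8); ε(u)ε(v)=0·0, αω(v)=-8·0, βω(u)=-17·0; sum ≡ 0  ⇒  +1.
(a,b)_5: α=-2, u≡1; β=-2, v≡4 (mod 5); (1|5)=+1, (4|5)=+1; sign (−1)^0·+1^-2·+1^-2 = +1.
(a,b)_13: α=-2, u≡10; β=-4, v≡7 (mod 13); (10|13)=+1, (7|13)=-1; sign (−1)^0·+1^-4·-1^-2 = +1.
(a,b)_23: α=1, u≡11; β=1, v≡18 (mod 23); (11|23)=-1, (18|23)=+1; sign (−1)^1·-1^1·+1^1 = +1.
(a,b)_37: α=1, u≡17; β=1, v≡32 (mod 37); (17|37)=-1, (32|37)=-1; sign (−1)^0·-1^1·-1^1 = +1.
(a,b)_∞: sgn(-1345431)=−, sgn(-158286)=−, so -1.
Ram(-1345431, -158286) = {3, ∞}; no ℚ_3-point on the conic.

[3, inf]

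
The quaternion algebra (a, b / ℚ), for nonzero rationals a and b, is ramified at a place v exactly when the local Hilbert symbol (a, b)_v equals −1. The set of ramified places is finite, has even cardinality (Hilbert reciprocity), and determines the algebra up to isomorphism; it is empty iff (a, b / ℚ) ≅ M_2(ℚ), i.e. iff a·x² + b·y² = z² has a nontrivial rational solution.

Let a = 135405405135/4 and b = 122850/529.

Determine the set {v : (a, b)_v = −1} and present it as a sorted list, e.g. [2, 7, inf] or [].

[11, 13]

Mod squares: a ≡ 15015, b ≡ 546. Check v ∈ {∞, 2, 3, 5, 7, 11, 13, 23}.
v=2: v_2(a)=-2, v_2(b)=1; units ≡ 7, 1 (mod 8); ε·ε+αω+βω = 1·0+-2·0+1·0 ≡ 0  ⇒  (a,b)_2 = +1.
v=5: a=5^1·(≡3), b=5^2·(≡1) mod 5; (3|5)=-1, (1|5)=+1; (−1)^{1·2·2}·(-1)^2·(+1)^1 = +1.
v=3: a=3^3·(≡1), b=3^3·(≡2) mod 3; (1|3)=+1, (2|3)=-1; (−1)^{3·3·1}·(+1)^3·(-1)^3 = +1.
v=7: a=7^3·(≡3), b=7^1·(≡2) mod 7; (3|7)=-1, (2|7)=+1; (−1)^{3·1·3}·(-1)^1·(+1)^3 = +1.
v=23: a=23^0·(≡15), b=23^-2·(≡7) mod 23; (15|23)=-1, (7|23)=-1; (−1)^{0·-2·11}·(-1)^-2·(-1)^0 = +1.
v=11: a=11^3·(≡1), b=11^0·(≡2) mod 11; (1|11)=+1, (2|11)=-1; (−1)^{3·0·5}·(+1)^0·(-1)^3 = -1.
v=13: a=13^3·(≡2), b=13^1·(≡10) mod 13; (2|13)=-1, (10|13)=+1; (−1)^{3·1·6}·(-1)^1·(+1)^3 = -1.
v=∞: 15015 > 0 and 546 > 0  ⇒  (a,b)_∞ = +1.
Ram(15015, 546) = {11, 13}; no ℚ_11-point on the conic.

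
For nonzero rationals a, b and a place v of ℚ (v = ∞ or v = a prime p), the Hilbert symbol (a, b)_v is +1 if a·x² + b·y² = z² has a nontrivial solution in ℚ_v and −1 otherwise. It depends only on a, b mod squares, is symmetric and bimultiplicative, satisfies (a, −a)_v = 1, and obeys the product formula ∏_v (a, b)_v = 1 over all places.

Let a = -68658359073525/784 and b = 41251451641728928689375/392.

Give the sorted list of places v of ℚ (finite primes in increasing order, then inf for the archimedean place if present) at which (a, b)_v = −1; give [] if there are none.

[3, 13, 19, 23]

(a, b) ≡ (-7429, 1326) mod (ℚ^×)²; places V = {2, 3, 5, 7, 11, 13, 17, 19, 23, 29, ∞}.
(a,b)_23: α=1, u≡22; β=2, v≡10 (mod 23); (22|23)=-1, (10|23)=-1; sign (−1)^0·-1^2·-1^1 = -1.
(a,b)_19: α=1, u≡2; β=2, v≡8 (mod 19); (2|19)=-1, (8|19)=-1; sign (−1)^0·-1^2·-1^1 = -1.
(a,b)_11: α=0, u≡7; β=4, v≡2 (mod 11); (7|11)=-1, (2|11)=-1; sign (−1)^0·-1^4·-1^0 = +1.
(a,b)_13: α=2, u≡7; β=3, v≡11 (mod 13); (7|13)=-1, (11|13)=-1; sign (−1)^0·-1^3·-1^2 = -1.
(a,b)_17: α=3, u≡5; β=3, v≡12 (mod 17); (5|17)=-1, (12|17)=-1; sign (−1)^0·-1^3·-1^3 = +1.
(a,b)_∞: sgn(-7429)=−, sgn(1326)=+, so +1.
(a,b)_2: α=-4, β=-3; u≡3, v≡7 (mod 8); ε(u)ε(v)=1·1, αω(v)=-4·0, βω(u)=-3·1; sum ≡ 0  ⇒  +1.
(a,b)_29: α=2, u≡1; β=0, v≡12 (mod 29); (1|29)=+1, (12|29)=-1; sign (−1)^0·+1^0·-1^2 = +1.
(a,b)_5: α=2, u≡1; β=4, v≡4 (mod 5); (1|5)=+1, (4|5)=+1; sign (−1)^0·+1^4·+1^2 = +1.
(a,b)_7: α=-2, u≡5; β=-2, v≡6 (mod 7); (5|7)=-1, (6|7)=-1; sign (−1)^0·-1^-2·-1^-2 = +1.
(a,b)_3: α=2, u≡2; β=7, v≡1 (mod 3); (2|3)=-1, (1|3)=+1; sign (−1)^0·-1^7·+1^2 = -1.
|Ram(-7429, 1326)| = 4, even; anisotropic at {3, 13, 19, 23}.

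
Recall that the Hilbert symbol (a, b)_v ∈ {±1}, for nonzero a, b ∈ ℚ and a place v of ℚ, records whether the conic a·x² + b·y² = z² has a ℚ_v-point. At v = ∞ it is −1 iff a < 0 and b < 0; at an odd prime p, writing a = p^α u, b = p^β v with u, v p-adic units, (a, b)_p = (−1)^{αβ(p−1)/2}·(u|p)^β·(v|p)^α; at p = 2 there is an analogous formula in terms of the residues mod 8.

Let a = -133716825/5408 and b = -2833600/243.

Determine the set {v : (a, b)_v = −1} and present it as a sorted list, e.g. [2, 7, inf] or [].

Mod squares: a ≡ -14674, b ≡ -5313. Check v ∈ {∞, 2, 3, 5, 7, 11, 13, 23, 29}.
v=∞: -14674 < 0 and -5313 < 0  ⇒  (a,b)_∞ = -1.
v=2: v_2(a)=-5, v_2(b)=6; units ≡ 7, 7 (mod 8); ε·ε+αω+βω = 1·1+-5·0+6·0 ≡ 1  ⇒  (a,b)_2 = -1.
v=11: a=11^1·(≡2), b=11^1·(≡9) mod 11; (2|11)=-1, (9|11)=+1; (−1)^{1·1·5}·(-1)^1·(+1)^1 = +1.
v=3: a=3^6·(≡2), b=3^-5·(≡2) mod 3; (2|3)=-1, (2|3)=-1; (−1)^{6·-5·1}·(-1)^-5·(-1)^6 = -1.
v=5: a=5^2·(≡4), b=5^2·(≡2) mod 5; (4|5)=+1, (2|5)=-1; (−1)^{2·2·2}·(+1)^2·(-1)^2 = +1.
v=7: a=7^0·(≡6), b=7^1·(≡2) mod 7; (6|7)=-1, (2|7)=+1; (−1)^{0·1·3}·(-1)^1·(+1)^0 = -1.
v=29: a=29^1·(≡24), b=29^0·(≡7) mod 29; (24|29)=+1, (7|29)=+1; (−1)^{1·0·14}·(+1)^0·(+1)^1 = +1.
v=13: a=13^-2·(≡3), b=13^0·(≡4) mod 13; (3|13)=+1, (4|13)=+1; (−1)^{-2·0·6}·(+1)^0·(+1)^-2 = +1.
v=23: a=23^1·(≡9), b=23^1·(≡15) mod 23; (9|23)=+1, (15|23)=-1; (−1)^{1·1·11}·(+1)^1·(-1)^1 = +1.
|Ram(-14674, -5313)| = 4, even; anisotropic at {2, 3, 7, ∞}.

[2, 3, 7, inf]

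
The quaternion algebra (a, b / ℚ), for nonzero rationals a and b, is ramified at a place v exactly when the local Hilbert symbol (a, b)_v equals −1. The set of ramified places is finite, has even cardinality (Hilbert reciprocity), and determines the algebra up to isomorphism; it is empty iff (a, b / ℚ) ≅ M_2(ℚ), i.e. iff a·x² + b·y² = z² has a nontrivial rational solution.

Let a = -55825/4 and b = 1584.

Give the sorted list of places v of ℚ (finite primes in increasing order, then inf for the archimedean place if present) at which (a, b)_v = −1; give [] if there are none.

[2, 29]

Mod squares: a ≡ -2233, b ≡ 11. Check v ∈ {∞, 2, 3, 5, 7, 11, 29}.
v=11: a=11^1·(≡10), b=11^1·(≡1) mod 11; (10|11)=-1, (1|11)=+1; (−1)^{1·1·5}·(-1)^1·(+1)^1 = +1.
v=5: a=5^2·(≡3), b=5^0·(≡4) mod 5; (3|5)=-1, (4|5)=+1; (−1)^{2·0·2}·(-1)^0·(+1)^2 = +1.
v=7: a=7^1·(≡3), b=7^0·(≡2) mod 7; (3|7)=-1, (2|7)=+1; (−1)^{1·0·3}·(-1)^0·(+1)^1 = +1.
v=2: v_2(a)=-2, v_2(b)=4; units ≡ 7, 3 (mod 8); ε·ε+αω+βω = 1·1+-2·1+4·0 ≡ 1  ⇒  (a,b)_2 = -1.
v=3: a=3^0·(≡2), b=3^2·(≡2) mod 3; (2|3)=-1, (2|3)=-1; (−1)^{0·2·1}·(-1)^2·(-1)^0 = +1.
v=29: a=29^1·(≡19), b=29^0·(≡18) mod 29; (19|29)=-1, (18|29)=-1; (−1)^{1·0·14}·(-1)^0·(-1)^1 = -1.
v=∞: -2233 < 0 and 11 > 0  ⇒  (a,b)_∞ = +1.
(-2233, 11 / ℚ) ramifies at {2, 29}: a division algebra.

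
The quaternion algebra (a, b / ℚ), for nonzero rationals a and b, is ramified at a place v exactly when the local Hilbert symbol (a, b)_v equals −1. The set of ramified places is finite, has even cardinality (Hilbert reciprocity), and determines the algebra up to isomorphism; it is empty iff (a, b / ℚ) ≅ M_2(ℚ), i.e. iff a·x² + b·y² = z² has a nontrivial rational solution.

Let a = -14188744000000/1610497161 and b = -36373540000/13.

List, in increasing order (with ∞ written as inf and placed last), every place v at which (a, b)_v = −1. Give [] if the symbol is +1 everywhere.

[2, 13, 17, inf]

Mod squares: a ≡ -34, b ≡ -163618. Check v ∈ {∞, 2, 3, 5, 7, 13, 17, 19, 29, 31}.
v=13: a=13^-2·(≡8), b=13^-1·(≡8) mod 13; (8|13)=-1, (8|13)=-1; (−1)^{-2·-1·6}·(-1)^-1·(-1)^-2 = -1.
v=3: a=3^-4·(≡2), b=3^0·(≡2) mod 3; (2|3)=-1, (2|3)=-1; (−1)^{-4·0·1}·(-1)^0·(-1)^-4 = +1.
v=29: a=29^0·(≡20), b=29^1·(≡16) mod 29; (20|29)=+1, (16|29)=+1; (−1)^{0·1·14}·(+1)^1·(+1)^0 = +1.
v=∞: -34 < 0 and -163618 < 0  ⇒  (a,b)_∞ = -1.
v=19: a=19^2·(≡17), b=19^0·(≡13) mod 19; (17|19)=+1, (13|19)=-1; (−1)^{2·0·9}·(+1)^0·(-1)^2 = +1.
v=31: a=31^0·(≡16), b=31^1·(≡30) mod 31; (16|31)=+1, (30|31)=-1; (−1)^{0·1·15}·(+1)^1·(-1)^0 = +1.
v=17: a=17^3·(≡9), b=17^2·(≡6) mod 17; (9|17)=+1, (6|17)=-1; (−1)^{3·2·8}·(+1)^2·(-1)^3 = -1.
v=7: a=7^-6·(≡1), b=7^1·(≡6) mod 7; (1|7)=+1, (6|7)=-1; (−1)^{-6·1·3}·(+1)^1·(-1)^-6 = +1.
v=2: v_2(a)=9, v_2(b)=5; units ≡ 7, 7 (mod 8); ε·ε+αω+βω = 1·1+9·0+5·0 ≡ 1  ⇒  (a,b)_2 = -1.
v=5: a=5^6·(≡4), b=5^4·(≡2) mod 5; (4|5)=+1, (2|5)=-1; (−1)^{6·4·2}·(+1)^4·(-1)^6 = +1.
(-34, -163618 / ℚ) ramifies at {2, 13, 17, ∞}: a division algebra.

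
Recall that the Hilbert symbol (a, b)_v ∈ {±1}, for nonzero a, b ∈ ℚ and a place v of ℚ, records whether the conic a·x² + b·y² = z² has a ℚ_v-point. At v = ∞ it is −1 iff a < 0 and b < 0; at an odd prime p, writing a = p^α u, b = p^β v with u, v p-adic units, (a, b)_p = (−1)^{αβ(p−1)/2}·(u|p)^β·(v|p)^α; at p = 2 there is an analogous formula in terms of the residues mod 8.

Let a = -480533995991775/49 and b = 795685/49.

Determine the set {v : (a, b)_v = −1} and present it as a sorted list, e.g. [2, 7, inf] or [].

[11, 17, 23, 37]

Mod squares: a ≡ -759, b ≡ 795685. Check v ∈ {∞, 2, 3, 5, 7, 11, 17, 23, 37}.
v=17: a=17^2·(≡3), b=17^1·(≡15) mod 17; (3|17)=-1, (15|17)=+1; (−1)^{2·1·8}·(-1)^1·(+1)^2 = -1.
v=3: a=3^1·(≡2), b=3^0·(≡1) mod 3; (2|3)=-1, (1|3)=+1; (−1)^{1·0·1}·(-1)^0·(+1)^1 = +1.
v=5: a=5^2·(≡1), b=5^1·(≡3) mod 5; (1|5)=+1, (3|5)=-1; (−1)^{2·1·2}·(+1)^1·(-1)^2 = +1.
v=11: a=11^3·(≡6), b=11^1·(≡2) mod 11; (6|11)=-1, (2|11)=-1; (−1)^{3·1·5}·(-1)^1·(-1)^3 = -1.
v=23: a=23^3·(≡16), b=23^1·(≡1) mod 23; (16|23)=+1, (1|23)=+1; (−1)^{3·1·11}·(+1)^1·(+1)^3 = -1.
v=37: a=37^2·(≡22), b=37^1·(≡13) mod 37; (22|37)=-1, (13|37)=-1; (−1)^{2·1·18}·(-1)^1·(-1)^2 = -1.
v=2: v_2(a)=0, v_2(b)=0; units ≡ 1, 5 (mod 8); ε·ε+αω+βω = 0·0+0·1+0·0 ≡ 0  ⇒  (a,b)_2 = +1.
v=7: a=7^-2·(≡2), b=7^-2·(≡2) mod 7; (2|7)=+1, (2|7)=+1; (−1)^{-2·-2·3}·(+1)^-2·(+1)^-2 = +1.
v=∞: -759 < 0 and 795685 > 0  ⇒  (a,b)_∞ = +1.
|Ram(-759, 795685)| = 4, even; anisotropic at {11, 17, 23, 37}.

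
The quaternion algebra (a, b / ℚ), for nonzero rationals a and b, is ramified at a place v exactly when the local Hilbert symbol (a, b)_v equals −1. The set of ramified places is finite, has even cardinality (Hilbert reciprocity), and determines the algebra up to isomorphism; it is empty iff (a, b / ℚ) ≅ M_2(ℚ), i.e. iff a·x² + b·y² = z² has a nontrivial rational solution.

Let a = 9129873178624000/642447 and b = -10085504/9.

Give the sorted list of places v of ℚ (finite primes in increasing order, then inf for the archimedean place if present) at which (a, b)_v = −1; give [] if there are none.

(a, b) ≡ (2470, -157586) mod (ℚ^×)²; places V = {2, 3, 5, 11, 13, 17, 19, 29, 37, ∞}.
(a,b)_37: α=2, u≡27; β=0, v≡28 (mod 37); (27|37)=+1, (28|37)=+1; sign (−1)^0·+1^0·+1^2 = +1.
(a,b)_11: α=2, u≡2; β=1, v≡7 (mod 11); (2|11)=-1, (7|11)=-1; sign (−1)^0·-1^1·-1^2 = -1.
(a,b)_17: α=-2, u≡6; β=0, v≡2 (mod 17); (6|17)=-1, (2|17)=+1; sign (−1)^0·-1^0·+1^-2 = +1.
(a,b)_13: α=-1, u≡6; β=1, v≡5 (mod 13); (6|13)=-1, (5|13)=-1; sign (−1)^0·-1^1·-1^-1 = +1.
(a,b)_19: α=-1, u≡4; β=1, v≡7 (mod 19); (4|19)=+1, (7|19)=+1; sign (−1)^1·+1^1·+1^-1 = -1.
(a,b)_2: α=19, β=7; u≡3, v≡7 (mod 8); ε(u)ε(v)=1·1, αω(v)=19·0, βω(u)=7·1; sum ≡ 0  ⇒  +1.
(a,b)_3: α=-2, u≡1; β=-2, v≡1 (mod 3); (1|3)=+1, (1|3)=+1; sign (−1)^0·+1^-2·+1^-2 = +1.
(a,b)_∞: sgn(2470)=+, sgn(-157586)=−, so +1.
(a,b)_29: α=2, u≡6; β=1, v≡12 (mod 29); (6|29)=+1, (12|29)=-1; sign (−1)^0·+1^1·-1^2 = +1.
(a,b)_5: α=3, u≡1; β=0, v≡4 (mod 5); (1|5)=+1, (4|5)=+1; sign (−1)^0·+1^0·+1^3 = +1.
|Ram(2470, -157586)| = 2, even; anisotropic at {11, 19}.

[11, 19]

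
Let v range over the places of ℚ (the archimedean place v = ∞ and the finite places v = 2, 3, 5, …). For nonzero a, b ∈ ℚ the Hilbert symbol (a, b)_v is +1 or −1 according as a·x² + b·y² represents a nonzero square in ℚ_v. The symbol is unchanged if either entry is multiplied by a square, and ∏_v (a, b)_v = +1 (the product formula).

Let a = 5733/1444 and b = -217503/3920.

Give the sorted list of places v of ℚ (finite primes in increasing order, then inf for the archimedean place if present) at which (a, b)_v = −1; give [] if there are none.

[5, 11]

(a, b) ≡ (13, -715) mod (ℚ^×)²; places V = {2, 3, 5, 7, 11, 13, 19, ∞}.
(a,b)_13: α=1, u≡12; β=3, v≡10 (mod 13); (12|13)=+1, (10|13)=+1; sign (−1)^0·+1^3·+1^1 = +1.
(a,b)_11: α=0, u≡8; β=1, v≡4 (mod 11); (8|11)=-1, (4|11)=+1; sign (−1)^0·-1^1·+1^0 = -1.
(a,b)_5: α=0, u≡2; β=-1, v≡3 (mod 5); (2|5)=-1, (3|5)=-1; sign (−1)^0·-1^-1·-1^0 = -1.
(a,b)_19: α=-2, u≡13; β=0, v≡11 (mod 19); (13|19)=-1, (11|19)=+1; sign (−1)^0·-1^0·+1^-2 = +1.
(a,b)_3: α=2, u≡1; β=2, v≡2 (mod 3); (1|3)=+1, (2|3)=-1; sign (−1)^0·+1^2·-1^2 = +1.
(a,b)_7: α=2, u≡6; β=-2, v≡5 (mod 7); (6|7)=-1, (5|7)=-1; sign (−1)^0·-1^-2·-1^2 = +1.
(a,b)_∞: sgn(13)=+, sgn(-715)=−, so +1.
(a,b)_2: α=-2, β=-4; u≡5, v≡5 (mod 8); ε(u)ε(v)=0·0, αω(v)=-2·1, βω(u)=-4·1; sum ≡ 0  ⇒  +1.
|Ram(13, -715)| = 2, even; anisotropic at {5, 11}.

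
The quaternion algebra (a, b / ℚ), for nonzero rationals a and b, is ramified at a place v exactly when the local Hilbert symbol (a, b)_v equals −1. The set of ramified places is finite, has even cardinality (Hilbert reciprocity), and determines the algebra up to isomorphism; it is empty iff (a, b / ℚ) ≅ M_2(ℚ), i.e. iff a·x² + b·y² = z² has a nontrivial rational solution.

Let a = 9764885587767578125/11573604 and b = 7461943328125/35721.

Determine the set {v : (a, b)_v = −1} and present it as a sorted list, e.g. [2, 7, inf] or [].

[5, 13]

(a, b) ≡ (1885, 13) mod (ℚ^×)²; places V = {2, 3, 5, 7, 11, 13, 19, 29, ∞}.
(a,b)_3: α=-10, u≡1; β=-6, v≡1 (mod 3); (1|3)=+1, (1|3)=+1; sign (−1)^0·+1^-6·+1^-10 = +1.
(a,b)_5: α=9, u≡3; β=6, v≡3 (mod 5); (3|5)=-1, (3|5)=-1; sign (−1)^0·-1^6·-1^9 = -1.
(a,b)_29: α=3, u≡4; β=2, v≡20 (mod 29); (4|29)=+1, (20|29)=+1; sign (−1)^0·+1^2·+1^3 = +1.
(a,b)_13: α=1, u≡8; β=1, v≡3 (mod 13); (8|13)=-1, (3|13)=+1; sign (−1)^0·-1^1·+1^1 = -1.
(a,b)_11: α=2, u≡5; β=2, v≡8 (mod 11); (5|11)=+1, (8|11)=-1; sign (−1)^0·+1^2·-1^2 = +1.
(a,b)_19: α=4, u≡9; β=2, v≡12 (mod 19); (9|19)=+1, (12|19)=-1; sign (−1)^0·+1^2·-1^4 = +1.
(a,b)_∞: sgn(1885)=+, sgn(13)=+, so +1.
(a,b)_7: α=-2, u≡2; β=-2, v≡6 (mod 7); (2|7)=+1, (6|7)=-1; sign (−1)^0·+1^-2·-1^-2 = +1.
(a,b)_2: α=-2, β=0; u≡5, v≡5 (mod 8); ε(u)ε(v)=0·0, αω(v)=-2·1, βω(u)=0·1; sum ≡ 0  ⇒  +1.
|Ram(1885, 13)| = 2, even; anisotropic at {5, 13}.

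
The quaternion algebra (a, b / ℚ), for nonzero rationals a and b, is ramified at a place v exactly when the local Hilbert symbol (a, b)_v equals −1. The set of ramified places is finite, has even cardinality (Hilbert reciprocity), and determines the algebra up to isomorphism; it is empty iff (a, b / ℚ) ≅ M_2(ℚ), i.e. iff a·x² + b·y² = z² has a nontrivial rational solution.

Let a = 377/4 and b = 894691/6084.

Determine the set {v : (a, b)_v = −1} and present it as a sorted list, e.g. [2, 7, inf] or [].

(a, b) ≡ (377, 19) mod (ℚ^×)²; places V = {2, 3, 7, 13, 19, 29, 31, ∞}.
(a,b)_29: α=1, u≡25; β=0, v≡27 (mod 29); (25|29)=+1, (27|29)=-1; sign (−1)^0·+1^0·-1^1 = -1.
(a,b)_3: α=0, u≡2; β=-2, v≡1 (mod 3); (2|3)=-1, (1|3)=+1; sign (−1)^0·-1^-2·+1^0 = +1.
(a,b)_∞: sgn(377)=+, sgn(19)=+, so +1.
(a,b)_7: α=0, u≡5; β=2, v≡3 (mod 7); (5|7)=-1, (3|7)=-1; sign (−1)^0·-1^2·-1^0 = +1.
(a,b)_13: α=1, u≡4; β=-2, v≡7 (mod 13); (4|13)=+1, (7|13)=-1; sign (−1)^0·+1^-2·-1^1 = -1.
(a,b)_19: α=0, u≡4; β=1, v≡16 (mod 19); (4|19)=+1, (16|19)=+1; sign (−1)^0·+1^1·+1^0 = +1.
(a,b)_31: α=0, u≡9; β=2, v≡4 (mod 31); (9|31)=+1, (4|31)=+1; sign (−1)^0·+1^2·+1^0 = +1.
(a,b)_2: α=-2, β=-2; u≡1, v≡3 (mod 8); ε(u)ε(v)=0·1, αω(v)=-2·1, βω(u)=-2·0; sum ≡ 0  ⇒  +1.
|Ram(377, 19)| = 2, even; anisotropic at {13, 29}.

[13, 29]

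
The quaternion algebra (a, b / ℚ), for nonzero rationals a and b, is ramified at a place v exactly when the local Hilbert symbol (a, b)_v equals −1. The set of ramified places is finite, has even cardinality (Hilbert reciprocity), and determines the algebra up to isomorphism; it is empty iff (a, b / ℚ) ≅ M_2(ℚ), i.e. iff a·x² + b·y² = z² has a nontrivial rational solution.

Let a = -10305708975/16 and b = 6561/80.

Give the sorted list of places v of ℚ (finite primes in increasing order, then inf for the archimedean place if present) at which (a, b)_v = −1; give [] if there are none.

[17, 37]

Mod squares: a ≡ -565471, b ≡ 5. Check v ∈ {∞, 2, 3, 5, 17, 29, 31, 37}.
v=31: a=31^1·(≡16), b=31^0·(≡8) mod 31; (16|31)=+1, (8|31)=+1; (−1)^{1·0·15}·(+1)^0·(+1)^1 = +1.
v=29: a=29^1·(≡11), b=29^0·(≡28) mod 29; (11|29)=-1, (28|29)=+1; (−1)^{1·0·14}·(-1)^0·(+1)^1 = +1.
v=2: v_2(a)=-4, v_2(b)=-4; units ≡ 1, 5 (mod 8); ε·ε+αω+βω = 0·0+-4·1+-4·0 ≡ 0  ⇒  (a,b)_2 = +1.
v=5: a=5^2·(≡1), b=5^-1·(≡1) mod 5; (1|5)=+1, (1|5)=+1; (−1)^{2·-1·2}·(+1)^-1·(+1)^2 = +1.
v=3: a=3^6·(≡2), b=3^8·(≡2) mod 3; (2|3)=-1, (2|3)=-1; (−1)^{6·8·1}·(-1)^8·(-1)^6 = +1.
v=∞: -565471 < 0 and 5 > 0  ⇒  (a,b)_∞ = +1.
v=37: a=37^1·(≡2), b=37^0·(≡2) mod 37; (2|37)=-1, (2|37)=-1; (−1)^{1·0·18}·(-1)^0·(-1)^1 = -1.
v=17: a=17^1·(≡11), b=17^0·(≡7) mod 17; (11|17)=-1, (7|17)=-1; (−1)^{1·0·8}·(-1)^0·(-1)^1 = -1.
|Ram(-565471, 5)| = 2, even; anisotropic at {17, 37}.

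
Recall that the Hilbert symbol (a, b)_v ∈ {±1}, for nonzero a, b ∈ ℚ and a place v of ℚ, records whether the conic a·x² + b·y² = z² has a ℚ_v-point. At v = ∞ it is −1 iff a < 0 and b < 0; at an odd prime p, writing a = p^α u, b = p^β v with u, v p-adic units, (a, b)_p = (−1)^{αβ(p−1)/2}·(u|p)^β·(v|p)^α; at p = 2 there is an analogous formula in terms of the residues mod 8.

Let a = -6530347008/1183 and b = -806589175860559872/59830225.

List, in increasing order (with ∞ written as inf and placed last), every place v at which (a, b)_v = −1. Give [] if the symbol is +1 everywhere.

[2, 3, 7, inf]

Mod squares: a ≡ -21, b ≡ -22. Check v ∈ {∞, 2, 3, 5, 7, 11, 13, 17, 19}.
v=3: a=3^13·(≡2), b=3^18·(≡2) mod 3; (2|3)=-1, (2|3)=-1; (−1)^{13·18·1}·(-1)^18·(-1)^13 = -1.
v=19: a=19^0·(≡11), b=19^2·(≡4) mod 19; (11|19)=+1, (4|19)=+1; (−1)^{0·2·9}·(+1)^2·(+1)^0 = +1.
v=2: v_2(a)=12, v_2(b)=19; units ≡ 3, 5 (mod 8); ε·ε+αω+βω = 1·0+12·1+19·1 ≡ 1  ⇒  (a,b)_2 = -1.
v=17: a=17^0·(≡8), b=17^-2·(≡6) mod 17; (8|17)=+1, (6|17)=-1; (−1)^{0·-2·8}·(+1)^-2·(-1)^0 = +1.
v=∞: -21 < 0 and -22 < 0  ⇒  (a,b)_∞ = -1.
v=13: a=13^-2·(≡7), b=13^-2·(≡10) mod 13; (7|13)=-1, (10|13)=+1; (−1)^{-2·-2·6}·(-1)^-2·(+1)^-2 = +1.
v=5: a=5^0·(≡4), b=5^-2·(≡2) mod 5; (4|5)=+1, (2|5)=-1; (−1)^{0·-2·2}·(+1)^-2·(-1)^0 = +1.
v=7: a=7^-1·(≡4), b=7^-2·(≡3) mod 7; (4|7)=+1, (3|7)=-1; (−1)^{-1·-2·3}·(+1)^-2·(-1)^-1 = -1.
v=11: a=11^0·(≡4), b=11^1·(≡4) mod 11; (4|11)=+1, (4|11)=+1; (−1)^{0·1·5}·(+1)^1·(+1)^0 = +1.
|Ram(-21, -22)| = 4, even; anisotropic at {2, 3, 7, ∞}.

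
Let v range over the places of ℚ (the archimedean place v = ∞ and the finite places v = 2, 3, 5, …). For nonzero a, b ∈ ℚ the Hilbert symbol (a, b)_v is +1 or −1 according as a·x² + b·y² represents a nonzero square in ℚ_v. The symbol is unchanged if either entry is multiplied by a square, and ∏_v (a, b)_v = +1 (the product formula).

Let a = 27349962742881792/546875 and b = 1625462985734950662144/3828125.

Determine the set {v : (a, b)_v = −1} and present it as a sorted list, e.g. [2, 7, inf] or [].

(a, b) ≡ (606970, 608855) mod (ℚ^×)²; places V = {2, 3, 5, 7, 13, 17, 19, 23, 29, ∞}.
(a,b)_19: α=2, u≡15; β=3, v≡4 (mod 19); (15|19)=-1, (4|19)=+1; sign (−1)^0·-1^3·+1^2 = -1.
(a,b)_23: α=1, u≡16; β=2, v≡15 (mod 23); (16|23)=+1, (15|23)=-1; sign (−1)^0·+1^2·-1^1 = -1.
(a,b)_2: α=9, β=12; u≡5, v≡7 (mod 8); ε(u)ε(v)=0·1, αω(v)=9·0, βω(u)=12·1; sum ≡ 0  ⇒  +1.
(a,b)_13: α=1, u≡8; β=1, v≡1 (mod 13); (8|13)=-1, (1|13)=+1; sign (−1)^0·-1^1·+1^1 = -1.
(a,b)_5: α=-7, u≡1; β=-7, v≡1 (mod 5); (1|5)=+1, (1|5)=+1; sign (−1)^0·+1^-7·+1^-7 = +1.
(a,b)_3: α=10, u≡1; β=10, v≡2 (mod 3); (1|3)=+1, (2|3)=-1; sign (−1)^0·+1^10·-1^10 = +1.
(a,b)_∞: sgn(606970)=+, sgn(608855)=+, so +1.
(a,b)_17: α=2, u≡15; β=3, v≡9 (mod 17); (15|17)=+1, (9|17)=+1; sign (−1)^0·+1^3·+1^2 = +1.
(a,b)_7: α=-1, u≡4; β=-2, v≡1 (mod 7); (4|7)=+1, (1|7)=+1; sign (−1)^0·+1^-2·+1^-1 = +1.
(a,b)_29: α=1, u≡26; β=1, v≡16 (mod 29); (26|29)=-1, (16|29)=+1; sign (−1)^0·-1^1·+1^1 = -1.
Ram(606970, 608855) = {13, 19, 23, 29}; no ℚ_13-point on the conic.

[13, 19, 23, 29]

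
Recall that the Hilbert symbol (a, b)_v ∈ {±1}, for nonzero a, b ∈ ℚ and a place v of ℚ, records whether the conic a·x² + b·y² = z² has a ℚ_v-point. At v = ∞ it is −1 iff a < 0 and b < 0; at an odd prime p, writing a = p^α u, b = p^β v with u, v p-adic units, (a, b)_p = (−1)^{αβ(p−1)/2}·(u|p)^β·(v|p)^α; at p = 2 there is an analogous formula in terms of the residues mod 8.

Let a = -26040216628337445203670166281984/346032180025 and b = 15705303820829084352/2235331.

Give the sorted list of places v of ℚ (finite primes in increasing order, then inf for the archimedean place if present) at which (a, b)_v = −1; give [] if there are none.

Mod squares: a ≡ -1591, b ≡ 1039737. Check v ∈ {∞, 2, 3, 5, 7, 11, 17, 19, 23, 29, 37, 43}.
v=∞: -1591 < 0 and 1039737 > 0  ⇒  (a,b)_∞ = +1.
v=23: a=23^2·(≡7), b=23^0·(≡17) mod 23; (7|23)=-1, (17|23)=-1; (−1)^{2·0·11}·(-1)^0·(-1)^2 = +1.
v=17: a=17^2·(≡7), b=17^1·(≡10) mod 17; (7|17)=-1, (10|17)=-1; (−1)^{2·1·8}·(-1)^1·(-1)^2 = -1.
v=2: v_2(a)=8, v_2(b)=6; units ≡ 1, 1 (mod 8); ε·ε+αω+βω = 0·0+8·0+6·0 ≡ 0  ⇒  (a,b)_2 = +1.
v=43: a=43^3·(≡25), b=43^2·(≡38) mod 43; (25|43)=+1, (38|43)=+1; (−1)^{3·2·21}·(+1)^2·(+1)^3 = +1.
v=5: a=5^-2·(≡1), b=5^0·(≡2) mod 5; (1|5)=+1, (2|5)=-1; (−1)^{-2·0·2}·(+1)^0·(-1)^-2 = +1.
v=19: a=19^0·(≡9), b=19^-1·(≡12) mod 19; (9|19)=+1, (12|19)=-1; (−1)^{0·-1·9}·(+1)^-1·(-1)^0 = +1.
v=37: a=37^5·(≡13), b=37^3·(≡22) mod 37; (13|37)=-1, (22|37)=-1; (−1)^{5·3·18}·(-1)^3·(-1)^5 = +1.
v=7: a=7^-12·(≡5), b=7^-6·(≡6) mod 7; (5|7)=-1, (6|7)=-1; (−1)^{-12·-6·3}·(-1)^-6·(-1)^-12 = +1.
v=3: a=3^4·(≡2), b=3^1·(≡1) mod 3; (2|3)=-1, (1|3)=+1; (−1)^{4·1·1}·(-1)^1·(+1)^4 = -1.
v=11: a=11^6·(≡1), b=11^6·(≡2) mod 11; (1|11)=+1, (2|11)=-1; (−1)^{6·6·5}·(+1)^6·(-1)^6 = +1.
v=29: a=29^2·(≡1), b=29^1·(≡20) mod 29; (1|29)=+1, (20|29)=+1; (−1)^{2·1·14}·(+1)^1·(+1)^2 = +1.
Ram(-1591, 1039737) = {3, 17}; no ℚ_3-point on the conic.

[3, 17]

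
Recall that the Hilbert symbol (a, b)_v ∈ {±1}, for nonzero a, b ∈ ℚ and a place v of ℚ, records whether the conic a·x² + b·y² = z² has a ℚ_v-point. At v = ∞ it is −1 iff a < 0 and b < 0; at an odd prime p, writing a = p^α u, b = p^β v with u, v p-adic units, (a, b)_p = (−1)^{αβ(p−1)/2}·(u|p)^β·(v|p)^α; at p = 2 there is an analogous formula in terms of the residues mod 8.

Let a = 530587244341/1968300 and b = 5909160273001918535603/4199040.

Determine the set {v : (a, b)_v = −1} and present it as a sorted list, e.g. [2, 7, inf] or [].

[2, 3, 5, 7, 11, 17, 29, 37]

Mod squares: a ≡ 394383, b ≡ 2030. Check v ∈ {∞, 2, 3, 5, 7, 11, 13, 17, 19, 29, 37, 41}.
v=7: a=7^4·(≡3), b=7^3·(≡5) mod 7; (3|7)=-1, (5|7)=-1; (−1)^{4·3·3}·(-1)^3·(-1)^4 = -1.
v=5: a=5^-2·(≡3), b=5^-1·(≡1) mod 5; (3|5)=-1, (1|5)=+1; (−1)^{-2·-1·2}·(-1)^-1·(+1)^-2 = -1.
v=11: a=11^1·(≡9), b=11^4·(≡6) mod 11; (9|11)=+1, (6|11)=-1; (−1)^{1·4·5}·(+1)^4·(-1)^1 = -1.
v=41: a=41^2·(≡36), b=41^2·(≡5) mod 41; (36|41)=+1, (5|41)=+1; (−1)^{2·2·20}·(+1)^2·(+1)^2 = +1.
v=∞: 394383 > 0 and 2030 > 0  ⇒  (a,b)_∞ = +1.
v=3: a=3^-9·(≡1), b=3^-8·(≡2) mod 3; (1|3)=+1, (2|3)=-1; (−1)^{-9·-8·1}·(+1)^-8·(-1)^-9 = -1.
v=29: a=29^0·(≡2), b=29^1·(≡27) mod 29; (2|29)=-1, (27|29)=-1; (−1)^{0·1·14}·(-1)^1·(-1)^0 = -1.
v=37: a=37^1·(≡11), b=37^2·(≡2) mod 37; (11|37)=+1, (2|37)=-1; (−1)^{1·2·18}·(+1)^2·(-1)^1 = -1.
v=2: v_2(a)=-2, v_2(b)=-7; units ≡ 7, 7 (mod 8); ε·ε+αω+βω = 1·1+-2·0+-7·0 ≡ 1  ⇒  (a,b)_2 = -1.
v=17: a=17^1·(≡14), b=17^2·(≡11) mod 17; (14|17)=-1, (11|17)=-1; (−1)^{1·2·8}·(-1)^2·(-1)^1 = -1.
v=19: a=19^1·(≡4), b=19^2·(≡11) mod 19; (4|19)=+1, (11|19)=+1; (−1)^{1·2·9}·(+1)^2·(+1)^1 = +1.
v=13: a=13^0·(≡7), b=13^2·(≡7) mod 13; (7|13)=-1, (7|13)=-1; (−1)^{0·2·6}·(-1)^2·(-1)^0 = +1.
(394383, 2030 / ℚ) ramifies at {2, 3, 5, 7, 11, 17, 29, 37}: a division algebra.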